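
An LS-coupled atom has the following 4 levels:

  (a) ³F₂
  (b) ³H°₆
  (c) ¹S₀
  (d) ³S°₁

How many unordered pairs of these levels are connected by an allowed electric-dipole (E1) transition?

(a)–(b): forbidden (ΔL, ΔJ).
(a)–(c): forbidden (parity, ΔS, ΔL, ΔJ).
(a)–(d): forbidden (ΔL).
(b)–(c): forbidden (ΔS, ΔL, ΔJ).
(b)–(d): forbidden (parity, ΔL, ΔJ).
(c)–(d): forbidden (ΔS, ΔL).
Allowed pairs: 0 of 6.

0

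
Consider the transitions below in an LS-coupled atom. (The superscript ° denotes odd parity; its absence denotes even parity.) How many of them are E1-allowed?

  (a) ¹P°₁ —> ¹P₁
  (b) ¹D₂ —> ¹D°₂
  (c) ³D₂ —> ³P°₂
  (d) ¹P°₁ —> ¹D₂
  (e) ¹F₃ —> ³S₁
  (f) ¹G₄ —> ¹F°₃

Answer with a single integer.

5

(a) allowed
(b) allowed
(c) allowed
(d) allowed
(e) forbidden (parity, ΔS, ΔL, ΔJ fail)
(f) allowed
Total allowed: 5 of 6.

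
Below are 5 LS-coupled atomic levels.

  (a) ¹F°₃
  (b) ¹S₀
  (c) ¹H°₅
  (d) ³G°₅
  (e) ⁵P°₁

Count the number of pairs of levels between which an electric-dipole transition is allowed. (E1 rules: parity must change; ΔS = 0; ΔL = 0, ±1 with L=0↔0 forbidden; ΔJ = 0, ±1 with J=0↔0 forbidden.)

0

(a)–(b): forbidden (ΔL, ΔJ).
(a)–(c): forbidden (parity, ΔL, ΔJ).
(a)–(d): forbidden (parity, ΔS, ΔJ).
(a)–(e): forbidden (parity, ΔS, ΔL, ΔJ).
(b)–(c): forbidden (ΔL, ΔJ).
(b)–(d): forbidden (ΔS, ΔL, ΔJ).
(b)–(e): forbidden (ΔS).
(c)–(d): forbidden (parity, ΔS).
(c)–(e): forbidden (parity, ΔS, ΔL, ΔJ).
(d)–(e): forbidden (parity, ΔS, ΔL, ΔJ).
Allowed pairs: 0 of 10.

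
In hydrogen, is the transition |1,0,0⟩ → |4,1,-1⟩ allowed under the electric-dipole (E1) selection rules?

Δl = 1 − 0 = +1; the E1 rule Δl = ±1 is satisfied.
m_l: 0 → -1 (Δm_l = -1). |Δm_l| ≤ 1 satisfied.
All E1 selection rules are satisfied.

allowed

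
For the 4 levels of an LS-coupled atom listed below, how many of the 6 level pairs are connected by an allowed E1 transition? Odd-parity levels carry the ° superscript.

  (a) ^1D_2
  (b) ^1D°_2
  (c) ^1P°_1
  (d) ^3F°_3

(a)–(b): allowed.
(a)–(c): allowed.
(a)–(d): forbidden (ΔS).
(b)–(c): forbidden (parity).
(b)–(d): forbidden (parity, ΔS).
(c)–(d): forbidden (parity, ΔS, ΔL, ΔJ).
Allowed pairs: 2 of 6.

2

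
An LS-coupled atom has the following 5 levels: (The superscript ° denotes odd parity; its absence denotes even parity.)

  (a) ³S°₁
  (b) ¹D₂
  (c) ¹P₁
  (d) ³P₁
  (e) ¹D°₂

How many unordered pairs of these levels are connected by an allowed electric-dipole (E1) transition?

3

(a)–(b): forbidden (ΔS, ΔL).
(a)–(c): forbidden (ΔS).
(a)–(d): allowed.
(a)–(e): forbidden (parity, ΔS, ΔL).
(b)–(c): forbidden (parity).
(b)–(d): forbidden (parity, ΔS).
(b)–(e): allowed.
(c)–(d): forbidden (parity, ΔS).
(c)–(e): allowed.
(d)–(e): forbidden (ΔS).
Allowed pairs: 3 of 10.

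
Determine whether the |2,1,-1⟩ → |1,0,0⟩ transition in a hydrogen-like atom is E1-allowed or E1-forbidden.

Δl = 0 − 1 = -1; the E1 rule Δl = ±1 is passes.
Δm_l = 0 − (-1) = +1. E1 requires Δm_l = 0, ±1: passes.
All E1 selection rules are satisfied.

allowed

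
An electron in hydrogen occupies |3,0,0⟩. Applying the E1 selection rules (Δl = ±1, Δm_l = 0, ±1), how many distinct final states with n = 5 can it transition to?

3

E1 requires Δl = ±1, so l_f ∈ {-1, 1}; with 0 ≤ l_f ≤ n_f−1 = 4, the allowed l_f values are {1}.
For l_f = 1: m_f ∈ {m_i−1, m_i, m_i+1} ∩ [−1, 1] = {-1, 0, 1} → 3 states.
Total: 3.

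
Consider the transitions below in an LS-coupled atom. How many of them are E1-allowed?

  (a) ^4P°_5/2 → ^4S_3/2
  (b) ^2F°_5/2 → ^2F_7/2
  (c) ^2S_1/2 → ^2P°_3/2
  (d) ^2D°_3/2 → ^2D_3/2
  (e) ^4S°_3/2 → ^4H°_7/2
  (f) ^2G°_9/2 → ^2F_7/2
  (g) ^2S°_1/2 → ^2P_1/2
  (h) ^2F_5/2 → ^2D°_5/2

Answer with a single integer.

7

(a) allowed
(b) allowed
(c) allowed
(d) allowed
(e) forbidden (parity, ΔL, ΔJ fail)
(f) allowed
(g) allowed
(h) allowed
Total allowed: 7 of 8.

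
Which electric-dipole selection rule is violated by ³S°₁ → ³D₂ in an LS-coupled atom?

Parity must change: odd → even — ok.
ΔS = 0: S: 1 → 1 — ok.
ΔL = 0, ±1 (not L=0↔0): L: 0 → 2, ΔL = +2 — fails.
ΔJ = 0, ±1 (not J=0↔0): J: 1 → 2, ΔJ = +1 — ok.

the ΔL = 0, ±1 rule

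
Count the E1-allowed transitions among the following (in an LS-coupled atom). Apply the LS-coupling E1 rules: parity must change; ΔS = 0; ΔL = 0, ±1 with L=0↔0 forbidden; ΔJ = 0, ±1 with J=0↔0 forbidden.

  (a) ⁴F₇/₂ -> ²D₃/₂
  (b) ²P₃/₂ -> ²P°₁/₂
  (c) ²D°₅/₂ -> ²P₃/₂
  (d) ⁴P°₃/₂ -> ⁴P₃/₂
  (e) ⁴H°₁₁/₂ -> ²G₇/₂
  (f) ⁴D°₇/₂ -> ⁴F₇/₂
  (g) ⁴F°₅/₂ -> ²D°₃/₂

(a) forbidden (parity, ΔS, ΔJ fail)
(b) allowed
(c) allowed
(d) allowed
(e) forbidden (ΔS, ΔJ fail)
(f) allowed
(g) forbidden (parity, ΔS fail)
Total allowed: 4 of 7.

4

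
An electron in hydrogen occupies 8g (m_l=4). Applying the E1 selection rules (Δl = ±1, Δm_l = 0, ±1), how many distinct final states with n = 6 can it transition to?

4

E1 requires Δl = ±1, so l_f ∈ {3, 5}; with 0 ≤ l_f ≤ n_f−1 = 5, the allowed l_f values are {3, 5}.
For l_f = 3: m_f ∈ {m_i−1, m_i, m_i+1} ∩ [−3, 3] = {3} → 1 state.
For l_f = 5: m_f ∈ {m_i−1, m_i, m_i+1} ∩ [−5, 5] = {3, 4, 5} → 3 states.
Total: 4.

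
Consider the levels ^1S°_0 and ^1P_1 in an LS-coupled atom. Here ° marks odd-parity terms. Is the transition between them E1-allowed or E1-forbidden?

Initial level: S=0, L=0, J=0, parity odd. Final level: S=0, L=1, J=1, parity even.
ΔS = 0: S: 0 → 0 — satisfied.
ΔJ = 0, ±1 (not J=0↔0): J: 0 → 1, ΔJ = +1 — satisfied.
ΔL = 0, ±1 (not L=0↔0): L: 0 → 1, ΔL = +1 — satisfied.
Parity must change: odd → even — satisfied.
All four E1 rules are satisfied.

allowed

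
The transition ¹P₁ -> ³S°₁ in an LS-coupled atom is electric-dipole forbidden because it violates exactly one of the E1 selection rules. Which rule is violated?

ΔJ = 0, ±1 (not J=0↔0): J: 1 → 1, ΔJ = +0 — ✓.
Parity must change: even → odd — ✓.
ΔS = 0: S: 0 → 1 — ✗.
ΔL = 0, ±1 (not L=0↔0): L: 1 → 0, ΔL = -1 — ✓.

the ΔS = 0 rule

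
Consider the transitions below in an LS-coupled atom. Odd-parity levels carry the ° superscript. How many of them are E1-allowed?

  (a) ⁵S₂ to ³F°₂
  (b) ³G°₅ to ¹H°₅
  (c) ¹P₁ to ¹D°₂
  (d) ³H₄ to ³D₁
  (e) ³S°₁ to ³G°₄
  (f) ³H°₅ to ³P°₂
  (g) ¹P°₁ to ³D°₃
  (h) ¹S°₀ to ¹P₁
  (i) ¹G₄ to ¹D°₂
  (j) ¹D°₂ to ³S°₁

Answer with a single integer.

(a) forbidden (ΔS, ΔL fail)
(b) forbidden (parity, ΔS fail)
(c) allowed
(d) forbidden (parity, ΔL, ΔJ fail)
(e) forbidden (parity, ΔL, ΔJ fail)
(f) forbidden (parity, ΔL, ΔJ fail)
(g) forbidden (parity, ΔS, ΔJ fail)
(h) allowed
(i) forbidden (ΔL, ΔJ fail)
(j) forbidden (parity, ΔS, ΔL fail)
Total allowed: 2 of 10.

2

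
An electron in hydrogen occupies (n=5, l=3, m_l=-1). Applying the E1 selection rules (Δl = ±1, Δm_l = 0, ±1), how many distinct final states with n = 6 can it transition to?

6

E1 requires Δl = ±1, so l_f ∈ {2, 4}; with 0 ≤ l_f ≤ n_f−1 = 5, the allowed l_f values are {2, 4}.
For l_f = 2: m_f ∈ {m_i−1, m_i, m_i+1} ∩ [−2, 2] = {-2, -1, 0} → 3 states.
For l_f = 4: m_f ∈ {m_i−1, m_i, m_i+1} ∩ [−4, 4] = {-2, -1, 0} → 3 states.
Total: 6.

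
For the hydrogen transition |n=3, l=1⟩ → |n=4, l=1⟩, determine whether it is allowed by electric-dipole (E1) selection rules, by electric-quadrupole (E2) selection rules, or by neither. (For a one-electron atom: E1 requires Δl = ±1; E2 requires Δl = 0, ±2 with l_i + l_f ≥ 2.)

E2

Δl = 1 − 1 = +0; l_i + l_f = 2.
E1 (Δl = ±1): not satisfied.
E2 (Δl = 0,±2, l_i+l_f ≥ 2): satisfied.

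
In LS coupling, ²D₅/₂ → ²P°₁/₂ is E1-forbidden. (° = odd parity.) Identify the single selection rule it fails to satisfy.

Reading off the term symbols: S 1/2→1/2, L 2→1, J 5/2→1/2, parity even→odd.
ΔL = 0, ±1 (not L=0↔0): L: 2 → 1, ΔL = -1 — satisfied.
ΔJ = 0, ±1 (not J=0↔0): J: 5/2 → 1/2, ΔJ = -2 — violated.
Parity must change: even → odd — satisfied.
ΔS = 0: S: 1/2 → 1/2 — satisfied.

the ΔJ = 0, ±1 rule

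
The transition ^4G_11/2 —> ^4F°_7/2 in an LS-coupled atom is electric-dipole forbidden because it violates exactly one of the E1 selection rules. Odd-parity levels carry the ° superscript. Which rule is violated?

Reading off the term symbols: S 3/2→3/2, L 4→3, J 11/2→7/2, parity even→odd.
ΔS = 0: S: 3/2 → 3/2 — satisfied.
ΔJ = 0, ±1 (not J=0↔0): J: 11/2 → 7/2, ΔJ = -2 — violated.
Parity must change: even → odd — satisfied.
ΔL = 0, ±1 (not L=0↔0): L: 4 → 3, ΔL = -1 — satisfied.

the ΔJ = 0, ±1 rule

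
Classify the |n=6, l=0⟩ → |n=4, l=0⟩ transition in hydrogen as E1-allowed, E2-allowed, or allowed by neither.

Δl = 0 − 0 = +0; l_i + l_f = 0.
E1 (Δl = ±1): not satisfied.
E2 (Δl = 0,±2, l_i+l_f ≥ 2): not satisfied.

neither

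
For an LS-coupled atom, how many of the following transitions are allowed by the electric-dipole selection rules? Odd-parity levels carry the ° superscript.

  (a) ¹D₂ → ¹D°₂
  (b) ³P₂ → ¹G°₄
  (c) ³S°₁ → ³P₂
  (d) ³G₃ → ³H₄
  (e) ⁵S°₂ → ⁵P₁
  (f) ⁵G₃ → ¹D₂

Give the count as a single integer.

3

(a) allowed
(b) forbidden (ΔS, ΔL, ΔJ fail)
(c) allowed
(d) forbidden (parity fails)
(e) allowed
(f) forbidden (parity, ΔS, ΔL fail)
Total allowed: 3 of 6.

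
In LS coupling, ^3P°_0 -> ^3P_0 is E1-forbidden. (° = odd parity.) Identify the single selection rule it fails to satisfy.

Initial level: S=1, L=1, J=0, parity odd. Final level: S=1, L=1, J=0, parity even.
Parity must change: odd → even — satisfied.
ΔS = 0: S: 1 → 1 — satisfied.
ΔL = 0, ±1 (not L=0↔0): L: 1 → 1, ΔL = +0 — satisfied.
ΔJ = 0, ±1 (not J=0↔0): J: 0 → 0, ΔJ = +0 — violated.

the J=0 ↔ J=0 exclusion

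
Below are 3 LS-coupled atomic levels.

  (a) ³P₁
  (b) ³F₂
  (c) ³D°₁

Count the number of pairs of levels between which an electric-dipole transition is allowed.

(a)–(b): forbidden (parity, ΔL).
(a)–(c): allowed.
(b)–(c): allowed.
Allowed pairs: 2 of 3.

2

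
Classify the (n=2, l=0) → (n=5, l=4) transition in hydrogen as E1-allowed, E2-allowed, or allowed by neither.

Δl = 4 − 0 = +4; l_i + l_f = 4.
E1 (Δl = ±1): not satisfied.
E2 (Δl = 0,±2, l_i+l_f ≥ 2): not satisfied.

neither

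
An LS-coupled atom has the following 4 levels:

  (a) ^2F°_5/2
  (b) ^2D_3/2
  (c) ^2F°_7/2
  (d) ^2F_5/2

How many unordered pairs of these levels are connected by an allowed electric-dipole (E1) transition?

(a)–(b): allowed.
(a)–(c): forbidden (parity).
(a)–(d): allowed.
(b)–(c): forbidden (ΔJ).
(b)–(d): forbidden (parity).
(c)–(d): allowed.
Allowed pairs: 3 of 6.

3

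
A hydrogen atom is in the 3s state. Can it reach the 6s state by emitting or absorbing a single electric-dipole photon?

l: 0 → 0 (Δl = +0). Δl = ±1 fails.
The transition is electric-dipole forbidden.

forbidden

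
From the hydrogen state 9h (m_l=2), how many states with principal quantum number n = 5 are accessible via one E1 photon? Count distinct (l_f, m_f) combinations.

3

E1 requires Δl = ±1, so l_f ∈ {4, 6}; with 0 ≤ l_f ≤ n_f−1 = 4, the allowed l_f values are {4}.
For l_f = 4: m_f ∈ {m_i−1, m_i, m_i+1} ∩ [−4, 4] = {1, 2, 3} → 3 states.
Total: 3.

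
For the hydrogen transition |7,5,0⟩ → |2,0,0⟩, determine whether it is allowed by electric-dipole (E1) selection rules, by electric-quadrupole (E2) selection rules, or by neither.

Δl = 0 − 5 = -5; l_i + l_f = 5.
Δm_l = +0.
E1 (Δl = ±1, |Δm_l| ≤ 1): not satisfied.
E2 (Δl = 0,±2, l_i+l_f ≥ 2, |Δm_l| ≤ 2): not satisfied.

neither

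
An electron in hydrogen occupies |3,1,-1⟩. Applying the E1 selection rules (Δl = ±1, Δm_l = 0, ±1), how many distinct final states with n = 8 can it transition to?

4

E1 requires Δl = ±1, so l_f ∈ {0, 2}; with 0 ≤ l_f ≤ n_f−1 = 7, the allowed l_f values are {0, 2}.
For l_f = 0: m_f ∈ {m_i−1, m_i, m_i+1} ∩ [−0, 0] = {0} → 1 state.
For l_f = 2: m_f ∈ {m_i−1, m_i, m_i+1} ∩ [−2, 2] = {-2, -1, 0} → 3 states.
Total: 4.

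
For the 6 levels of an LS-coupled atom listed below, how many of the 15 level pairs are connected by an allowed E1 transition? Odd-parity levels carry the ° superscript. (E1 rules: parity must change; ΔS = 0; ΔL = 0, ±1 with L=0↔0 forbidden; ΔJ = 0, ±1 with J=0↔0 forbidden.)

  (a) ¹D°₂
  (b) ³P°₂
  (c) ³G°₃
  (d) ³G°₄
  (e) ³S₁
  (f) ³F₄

(a)–(b): forbidden (parity, ΔS).
(a)–(c): forbidden (parity, ΔS, ΔL).
(a)–(d): forbidden (parity, ΔS, ΔL, ΔJ).
(a)–(e): forbidden (ΔS, ΔL).
(a)–(f): forbidden (ΔS, ΔJ).
(b)–(c): forbidden (parity, ΔL).
(b)–(d): forbidden (parity, ΔL, ΔJ).
(b)–(e): allowed.
(b)–(f): forbidden (ΔL, ΔJ).
(c)–(d): forbidden (parity).
(c)–(e): forbidden (ΔL, ΔJ).
(c)–(f): allowed.
(d)–(e): forbidden (ΔL, ΔJ).
(d)–(f): allowed.
(e)–(f): forbidden (parity, ΔL, ΔJ).
Allowed pairs: 3 of 15.

3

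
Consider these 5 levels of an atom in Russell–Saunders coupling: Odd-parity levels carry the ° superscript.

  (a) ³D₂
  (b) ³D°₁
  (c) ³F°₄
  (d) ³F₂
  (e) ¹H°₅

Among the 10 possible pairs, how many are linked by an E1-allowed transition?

2

(a)–(b): allowed.
(a)–(c): forbidden (ΔJ).
(a)–(d): forbidden (parity).
(a)–(e): forbidden (ΔS, ΔL, ΔJ).
(b)–(c): forbidden (parity, ΔJ).
(b)–(d): allowed.
(b)–(e): forbidden (parity, ΔS, ΔL, ΔJ).
(c)–(d): forbidden (ΔJ).
(c)–(e): forbidden (parity, ΔS, ΔL).
(d)–(e): forbidden (ΔS, ΔL, ΔJ).
Allowed pairs: 2 of 10.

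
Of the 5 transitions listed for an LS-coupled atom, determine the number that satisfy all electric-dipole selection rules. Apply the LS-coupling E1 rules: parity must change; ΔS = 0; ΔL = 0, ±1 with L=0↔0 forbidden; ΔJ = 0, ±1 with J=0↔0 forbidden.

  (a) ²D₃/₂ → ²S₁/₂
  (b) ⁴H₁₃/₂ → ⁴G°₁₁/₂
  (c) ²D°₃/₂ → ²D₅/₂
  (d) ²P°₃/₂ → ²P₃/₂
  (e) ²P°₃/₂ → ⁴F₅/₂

3

(a) forbidden (parity, ΔL fail)
(b) allowed
(c) allowed
(d) allowed
(e) forbidden (ΔS, ΔL fail)
Total allowed: 3 of 5.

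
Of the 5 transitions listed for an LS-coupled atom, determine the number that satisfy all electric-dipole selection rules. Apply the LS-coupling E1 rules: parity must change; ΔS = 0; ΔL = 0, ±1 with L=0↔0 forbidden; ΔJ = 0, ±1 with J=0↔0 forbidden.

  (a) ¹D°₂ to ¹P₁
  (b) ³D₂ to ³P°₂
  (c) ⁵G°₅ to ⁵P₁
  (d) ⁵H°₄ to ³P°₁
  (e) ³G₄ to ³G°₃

(a) allowed
(b) allowed
(c) forbidden (ΔL, ΔJ fail)
(d) forbidden (parity, ΔS, ΔL, ΔJ fail)
(e) allowed
Total allowed: 3 of 5.

3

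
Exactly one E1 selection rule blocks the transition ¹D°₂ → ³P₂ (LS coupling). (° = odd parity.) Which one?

Initial level: S=0, L=2, J=2, parity odd. Final level: S=1, L=1, J=2, parity even.
Parity must change: odd → even — satisfied.
ΔS = 0: S: 0 → 1 — violated.
ΔL = 0, ±1 (not L=0↔0): L: 2 → 1, ΔL = -1 — satisfied.
ΔJ = 0, ±1 (not J=0↔0): J: 2 → 2, ΔJ = +0 — satisfied.

the ΔS = 0 rule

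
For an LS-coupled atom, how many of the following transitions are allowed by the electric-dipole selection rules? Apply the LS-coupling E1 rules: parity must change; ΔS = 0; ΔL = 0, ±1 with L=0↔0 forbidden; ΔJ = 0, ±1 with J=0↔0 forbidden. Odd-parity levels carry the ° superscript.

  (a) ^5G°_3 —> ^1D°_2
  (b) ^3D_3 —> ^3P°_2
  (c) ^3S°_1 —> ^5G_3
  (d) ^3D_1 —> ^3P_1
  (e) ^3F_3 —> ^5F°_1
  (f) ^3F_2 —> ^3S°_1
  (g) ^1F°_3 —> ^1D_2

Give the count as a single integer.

2

(a) forbidden (parity, ΔS, ΔL fail)
(b) allowed
(c) forbidden (ΔS, ΔL, ΔJ fail)
(d) forbidden (parity fails)
(e) forbidden (ΔS, ΔJ fail)
(f) forbidden (ΔL fails)
(g) allowed
Total allowed: 2 of 7.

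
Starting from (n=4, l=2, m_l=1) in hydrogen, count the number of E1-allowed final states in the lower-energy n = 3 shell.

E1 requires Δl = ±1, so l_f ∈ {1, 3}; with 0 ≤ l_f ≤ n_f−1 = 2, the allowed l_f values are {1}.
For l_f = 1: m_f ∈ {m_i−1, m_i, m_i+1} ∩ [−1, 1] = {0, 1} → 2 states.
Total: 2.

2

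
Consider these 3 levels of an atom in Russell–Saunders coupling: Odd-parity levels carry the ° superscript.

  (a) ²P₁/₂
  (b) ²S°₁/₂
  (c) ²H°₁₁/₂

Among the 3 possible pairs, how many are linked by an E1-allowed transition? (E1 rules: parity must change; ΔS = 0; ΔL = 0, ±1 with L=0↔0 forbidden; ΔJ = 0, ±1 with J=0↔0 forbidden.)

(a)–(b): allowed.
(a)–(c): forbidden (ΔL, ΔJ).
(b)–(c): forbidden (parity, ΔL, ΔJ).
Allowed pairs: 1 of 3.

1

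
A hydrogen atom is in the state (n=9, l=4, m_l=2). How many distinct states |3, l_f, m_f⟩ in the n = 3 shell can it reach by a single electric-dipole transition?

E1 requires l_f ∈ {3, 5}, but neither lies in [0, 2], so no final state is reachable.
Total: 0.

0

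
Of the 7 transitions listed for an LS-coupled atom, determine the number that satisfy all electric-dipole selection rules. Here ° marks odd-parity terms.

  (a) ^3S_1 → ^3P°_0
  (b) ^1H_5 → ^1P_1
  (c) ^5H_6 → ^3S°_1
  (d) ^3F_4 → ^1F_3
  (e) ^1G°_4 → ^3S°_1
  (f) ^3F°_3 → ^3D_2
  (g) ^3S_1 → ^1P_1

(a) allowed
(b) forbidden (parity, ΔL, ΔJ fail)
(c) forbidden (ΔS, ΔL, ΔJ fail)
(d) forbidden (parity, ΔS fail)
(e) forbidden (parity, ΔS, ΔL, ΔJ fail)
(f) allowed
(g) forbidden (parity, ΔS fail)
Total allowed: 2 of 7.

2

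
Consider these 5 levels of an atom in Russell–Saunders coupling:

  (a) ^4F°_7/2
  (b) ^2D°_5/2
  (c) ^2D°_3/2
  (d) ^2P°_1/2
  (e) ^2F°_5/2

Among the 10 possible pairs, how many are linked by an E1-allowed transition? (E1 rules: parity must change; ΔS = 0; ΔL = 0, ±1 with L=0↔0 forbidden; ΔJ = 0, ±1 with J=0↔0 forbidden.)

(a)–(b): forbidden (parity, ΔS).
(a)–(c): forbidden (parity, ΔS, ΔJ).
(a)–(d): forbidden (parity, ΔS, ΔL, ΔJ).
(a)–(e): forbidden (parity, ΔS).
(b)–(c): forbidden (parity).
(b)–(d): forbidden (parity, ΔJ).
(b)–(e): forbidden (parity).
(c)–(d): forbidden (parity).
(c)–(e): forbidden (parity).
(d)–(e): forbidden (parity, ΔL, ΔJ).
Allowed pairs: 0 of 10.

0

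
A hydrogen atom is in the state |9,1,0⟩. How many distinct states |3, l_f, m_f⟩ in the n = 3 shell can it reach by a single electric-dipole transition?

4

E1 requires Δl = ±1, so l_f ∈ {0, 2}; with 0 ≤ l_f ≤ n_f−1 = 2, the allowed l_f values are {0, 2}.
For l_f = 0: m_f ∈ {m_i−1, m_i, m_i+1} ∩ [−0, 0] = {0} → 1 state.
For l_f = 2: m_f ∈ {m_i−1, m_i, m_i+1} ∩ [−2, 2] = {-1, 0, 1} → 3 states.
Total: 4.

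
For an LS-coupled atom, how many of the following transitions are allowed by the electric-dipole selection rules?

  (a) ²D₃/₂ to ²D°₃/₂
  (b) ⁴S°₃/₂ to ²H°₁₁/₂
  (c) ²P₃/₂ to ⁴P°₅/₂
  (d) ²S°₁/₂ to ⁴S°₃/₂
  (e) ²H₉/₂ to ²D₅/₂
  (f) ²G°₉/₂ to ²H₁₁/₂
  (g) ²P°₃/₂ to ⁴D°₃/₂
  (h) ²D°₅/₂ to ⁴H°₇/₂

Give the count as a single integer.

2

(a) allowed
(b) forbidden (parity, ΔS, ΔL, ΔJ fail)
(c) forbidden (ΔS fails)
(d) forbidden (parity, ΔS, ΔL fail)
(e) forbidden (parity, ΔL, ΔJ fail)
(f) allowed
(g) forbidden (parity, ΔS fail)
(h) forbidden (parity, ΔS, ΔL fail)
Total allowed: 2 of 8.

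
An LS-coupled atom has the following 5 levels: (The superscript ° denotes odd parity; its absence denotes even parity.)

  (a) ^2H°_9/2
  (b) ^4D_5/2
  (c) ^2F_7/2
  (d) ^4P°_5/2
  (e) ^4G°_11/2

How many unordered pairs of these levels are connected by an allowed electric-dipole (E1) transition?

1

(a)–(b): forbidden (ΔS, ΔL, ΔJ).
(a)–(c): forbidden (ΔL).
(a)–(d): forbidden (parity, ΔS, ΔL, ΔJ).
(a)–(e): forbidden (parity, ΔS).
(b)–(c): forbidden (parity, ΔS).
(b)–(d): allowed.
(b)–(e): forbidden (ΔL, ΔJ).
(c)–(d): forbidden (ΔS, ΔL).
(c)–(e): forbidden (ΔS, ΔJ).
(d)–(e): forbidden (parity, ΔL, ΔJ).
Allowed pairs: 1 of 10.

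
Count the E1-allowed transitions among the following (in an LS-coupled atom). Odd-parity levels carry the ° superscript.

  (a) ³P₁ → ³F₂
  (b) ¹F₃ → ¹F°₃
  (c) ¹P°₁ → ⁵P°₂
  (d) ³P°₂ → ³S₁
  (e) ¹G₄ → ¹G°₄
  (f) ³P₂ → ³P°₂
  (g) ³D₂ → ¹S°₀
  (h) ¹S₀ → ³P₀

4

(a) forbidden (parity, ΔL fail)
(b) allowed
(c) forbidden (parity, ΔS fail)
(d) allowed
(e) allowed
(f) allowed
(g) forbidden (ΔS, ΔL, ΔJ fail)
(h) forbidden (parity, ΔS, ΔJ fail)
Total allowed: 4 of 8.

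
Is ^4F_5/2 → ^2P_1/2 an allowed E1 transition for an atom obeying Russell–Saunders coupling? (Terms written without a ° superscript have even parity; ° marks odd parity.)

Initial level: S=3/2, L=3, J=5/2, parity even. Final level: S=1/2, L=1, J=1/2, parity even.
ΔJ = 0, ±1 (not J=0↔0): J: 5/2 → 1/2, ΔJ = -2 — ✗.
Parity must change: even → even — ✗.
ΔL = 0, ±1 (not L=0↔0): L: 3 → 1, ΔL = -2 — ✗.
ΔS = 0: S: 3/2 → 1/2 — ✗.
Rule(s) violated: parity, ΔS, ΔL, ΔJ.

forbidden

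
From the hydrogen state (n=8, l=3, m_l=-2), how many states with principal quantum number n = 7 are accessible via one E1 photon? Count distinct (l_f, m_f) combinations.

5

E1 requires Δl = ±1, so l_f ∈ {2, 4}; with 0 ≤ l_f ≤ n_f−1 = 6, the allowed l_f values are {2, 4}.
For l_f = 2: m_f ∈ {m_i−1, m_i, m_i+1} ∩ [−2, 2] = {-2, -1} → 2 states.
For l_f = 4: m_f ∈ {m_i−1, m_i, m_i+1} ∩ [−4, 4] = {-3, -2, -1} → 3 states.
Total: 5.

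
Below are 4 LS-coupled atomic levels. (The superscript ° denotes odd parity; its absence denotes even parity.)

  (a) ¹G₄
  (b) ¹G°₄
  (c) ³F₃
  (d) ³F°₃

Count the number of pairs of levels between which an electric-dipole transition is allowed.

2

(a)–(b): allowed.
(a)–(c): forbidden (parity, ΔS).
(a)–(d): forbidden (ΔS).
(b)–(c): forbidden (ΔS).
(b)–(d): forbidden (parity, ΔS).
(c)–(d): allowed.
Allowed pairs: 2 of 6.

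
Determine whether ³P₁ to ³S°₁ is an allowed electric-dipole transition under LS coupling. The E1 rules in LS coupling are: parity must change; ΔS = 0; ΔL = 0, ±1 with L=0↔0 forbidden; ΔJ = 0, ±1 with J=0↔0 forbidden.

Parity must change: even → odd — ok.
ΔS = 0: S: 1 → 1 — ok.
ΔL = 0, ±1 (not L=0↔0): L: 1 → 0, ΔL = -1 — ok.
ΔJ = 0, ±1 (not J=0↔0): J: 1 → 1, ΔJ = +0 — ok.
All four E1 rules are satisfied.

allowed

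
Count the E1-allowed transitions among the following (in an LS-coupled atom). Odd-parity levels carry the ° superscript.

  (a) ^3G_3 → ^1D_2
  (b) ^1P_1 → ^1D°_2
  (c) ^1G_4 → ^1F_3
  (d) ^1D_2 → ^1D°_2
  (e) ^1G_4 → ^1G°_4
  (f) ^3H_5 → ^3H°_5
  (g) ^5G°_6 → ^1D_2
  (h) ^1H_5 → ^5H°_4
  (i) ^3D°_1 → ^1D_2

(a) forbidden (parity, ΔS, ΔL fail)
(b) allowed
(c) forbidden (parity fails)
(d) allowed
(e) allowed
(f) allowed
(g) forbidden (ΔS, ΔL, ΔJ fail)
(h) forbidden (ΔS fails)
(i) forbidden (ΔS fails)
Total allowed: 4 of 9.

4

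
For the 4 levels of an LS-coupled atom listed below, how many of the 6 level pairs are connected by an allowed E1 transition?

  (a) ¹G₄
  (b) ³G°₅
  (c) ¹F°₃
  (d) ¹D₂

(a)–(b): forbidden (ΔS).
(a)–(c): allowed.
(a)–(d): forbidden (parity, ΔL, ΔJ).
(b)–(c): forbidden (parity, ΔS, ΔJ).
(b)–(d): forbidden (ΔS, ΔL, ΔJ).
(c)–(d): allowed.
Allowed pairs: 2 of 6.

2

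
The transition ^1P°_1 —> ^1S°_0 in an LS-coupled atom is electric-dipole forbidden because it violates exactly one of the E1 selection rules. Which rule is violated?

Reading off the term symbols: S 0→0, L 1→0, J 1→0, parity odd→odd.
Parity must change: odd → odd — fails.
ΔS = 0: S: 0 → 0 — ok.
ΔL = 0, ±1 (not L=0↔0): L: 1 → 0, ΔL = -1 — ok.
ΔJ = 0, ±1 (not J=0↔0): J: 1 → 0, ΔJ = -1 — ok.

parity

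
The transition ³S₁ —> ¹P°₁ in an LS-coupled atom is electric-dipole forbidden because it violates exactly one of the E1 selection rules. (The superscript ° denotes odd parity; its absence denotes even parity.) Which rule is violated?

ΔL = 0, ±1 (not L=0↔0): L: 0 → 1, ΔL = +1 — satisfied.
ΔS = 0: S: 1 → 0 — violated.
Parity must change: even → odd — satisfied.
ΔJ = 0, ±1 (not J=0↔0): J: 1 → 1, ΔJ = +0 — satisfied.

the ΔS = 0 rule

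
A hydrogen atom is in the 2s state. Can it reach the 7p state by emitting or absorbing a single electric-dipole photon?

l: 0 → 1 (Δl = +1). Δl = ±1 passes.
All E1 selection rules are satisfied.

allowed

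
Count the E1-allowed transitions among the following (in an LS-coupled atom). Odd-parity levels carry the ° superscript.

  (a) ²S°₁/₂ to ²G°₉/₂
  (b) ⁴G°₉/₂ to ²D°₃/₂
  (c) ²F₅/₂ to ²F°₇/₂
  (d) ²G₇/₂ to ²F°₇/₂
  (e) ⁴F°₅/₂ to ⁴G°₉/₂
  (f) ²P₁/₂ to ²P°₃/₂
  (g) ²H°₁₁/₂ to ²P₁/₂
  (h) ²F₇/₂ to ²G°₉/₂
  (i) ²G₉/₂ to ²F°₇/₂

5

(a) forbidden (parity, ΔL, ΔJ fail)
(b) forbidden (parity, ΔS, ΔL, ΔJ fail)
(c) allowed
(d) allowed
(e) forbidden (parity, ΔJ fail)
(f) allowed
(g) forbidden (ΔL, ΔJ fail)
(h) allowed
(i) allowed
Total allowed: 5 of 9.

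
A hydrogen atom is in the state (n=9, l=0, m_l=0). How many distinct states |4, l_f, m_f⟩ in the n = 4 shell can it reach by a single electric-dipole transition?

E1 requires Δl = ±1, so l_f ∈ {-1, 1}; with 0 ≤ l_f ≤ n_f−1 = 3, the allowed l_f values are {1}.
For l_f = 1: m_f ∈ {m_i−1, m_i, m_i+1} ∩ [−1, 1] = {-1, 0, 1} → 3 states.
Total: 3.

3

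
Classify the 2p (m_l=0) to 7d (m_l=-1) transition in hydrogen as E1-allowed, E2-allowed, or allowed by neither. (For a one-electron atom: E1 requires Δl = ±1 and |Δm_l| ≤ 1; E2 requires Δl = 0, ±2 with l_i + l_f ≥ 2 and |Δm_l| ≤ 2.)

E1

Δl = 2 − 1 = +1; l_i + l_f = 3.
Δm_l = -1.
E1 (Δl = ±1, |Δm_l| ≤ 1): satisfied.
E2 (Δl = 0,±2, l_i+l_f ≥ 2, |Δm_l| ≤ 2): not satisfied.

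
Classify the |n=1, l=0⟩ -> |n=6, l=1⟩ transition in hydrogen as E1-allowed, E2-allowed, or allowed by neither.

Δl = 1 − 0 = +1; l_i + l_f = 1.
E1 (Δl = ±1): satisfied.
E2 (Δl = 0,±2, l_i+l_f ≥ 2): not satisfied.

E1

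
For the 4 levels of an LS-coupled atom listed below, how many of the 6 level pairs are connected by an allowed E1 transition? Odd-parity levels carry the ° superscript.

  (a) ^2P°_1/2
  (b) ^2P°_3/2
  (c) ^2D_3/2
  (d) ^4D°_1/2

2

(a)–(b): forbidden (parity).
(a)–(c): allowed.
(a)–(d): forbidden (parity, ΔS).
(b)–(c): allowed.
(b)–(d): forbidden (parity, ΔS).
(c)–(d): forbidden (ΔS).
Allowed pairs: 2 of 6.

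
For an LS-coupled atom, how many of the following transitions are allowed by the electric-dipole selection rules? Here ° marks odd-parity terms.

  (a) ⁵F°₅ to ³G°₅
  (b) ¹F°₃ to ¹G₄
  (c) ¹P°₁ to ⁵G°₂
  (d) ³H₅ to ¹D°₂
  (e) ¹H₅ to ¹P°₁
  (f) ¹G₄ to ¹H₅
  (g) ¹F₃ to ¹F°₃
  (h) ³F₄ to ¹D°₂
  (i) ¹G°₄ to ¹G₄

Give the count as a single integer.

3

(a) forbidden (parity, ΔS fail)
(b) allowed
(c) forbidden (parity, ΔS, ΔL fail)
(d) forbidden (ΔS, ΔL, ΔJ fail)
(e) forbidden (ΔL, ΔJ fail)
(f) forbidden (parity fails)
(g) allowed
(h) forbidden (ΔS, ΔJ fail)
(i) allowed
Total allowed: 3 of 9.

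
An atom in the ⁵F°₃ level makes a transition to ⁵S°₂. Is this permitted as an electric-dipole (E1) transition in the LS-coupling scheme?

forbidden

Parity must change: odd → odd — violated.
ΔS = 0: S: 2 → 2 — satisfied.
ΔL = 0, ±1 (not L=0↔0): L: 3 → 0, ΔL = -3 — violated.
ΔJ = 0, ±1 (not J=0↔0): J: 3 → 2, ΔJ = -1 — satisfied.
Rule(s) violated: parity, ΔL.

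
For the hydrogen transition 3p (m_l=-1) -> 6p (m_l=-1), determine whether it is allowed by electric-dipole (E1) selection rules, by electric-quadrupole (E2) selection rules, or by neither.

E2

Δl = 1 − 1 = +0; l_i + l_f = 2.
Δm_l = +0.
E1 (Δl = ±1, |Δm_l| ≤ 1): not satisfied.
E2 (Δl = 0,±2, l_i+l_f ≥ 2, |Δm_l| ≤ 2): satisfied.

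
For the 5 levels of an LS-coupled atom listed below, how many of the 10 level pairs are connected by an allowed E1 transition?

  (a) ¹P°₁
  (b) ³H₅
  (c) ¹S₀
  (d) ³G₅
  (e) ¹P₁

2

(a)–(b): forbidden (ΔS, ΔL, ΔJ).
(a)–(c): allowed.
(a)–(d): forbidden (ΔS, ΔL, ΔJ).
(a)–(e): allowed.
(b)–(c): forbidden (parity, ΔS, ΔL, ΔJ).
(b)–(d): forbidden (parity).
(b)–(e): forbidden (parity, ΔS, ΔL, ΔJ).
(c)–(d): forbidden (parity, ΔS, ΔL, ΔJ).
(c)–(e): forbidden (parity).
(d)–(e): forbidden (parity, ΔS, ΔL, ΔJ).
Allowed pairs: 2 of 10.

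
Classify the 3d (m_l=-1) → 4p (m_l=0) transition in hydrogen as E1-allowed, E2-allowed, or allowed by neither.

Δl = 1 − 2 = -1; l_i + l_f = 3.
Δm_l = +1.
E1 (Δl = ±1, |Δm_l| ≤ 1): satisfied.
E2 (Δl = 0,±2, l_i+l_f ≥ 2, |Δm_l| ≤ 2): not satisfied.

E1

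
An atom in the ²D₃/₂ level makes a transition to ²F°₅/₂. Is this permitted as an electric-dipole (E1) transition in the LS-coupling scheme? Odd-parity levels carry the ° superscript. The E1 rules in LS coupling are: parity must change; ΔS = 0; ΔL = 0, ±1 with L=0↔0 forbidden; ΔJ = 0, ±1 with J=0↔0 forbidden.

Reading off the term symbols: S 1/2→1/2, L 2→3, J 3/2→5/2, parity even→odd.
ΔJ = 0, ±1 (not J=0↔0): J: 3/2 → 5/2, ΔJ = +1 — satisfied.
Parity must change: even → odd — satisfied.
ΔS = 0: S: 1/2 → 1/2 — satisfied.
ΔL = 0, ±1 (not L=0↔0): L: 2 → 3, ΔL = +1 — satisfied.
All four E1 rules are satisfied.

allowed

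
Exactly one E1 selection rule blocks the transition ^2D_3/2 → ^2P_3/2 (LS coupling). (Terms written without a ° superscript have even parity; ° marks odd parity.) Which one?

parity

Initial level: S=1/2, L=2, J=3/2, parity even. Final level: S=1/2, L=1, J=3/2, parity even.
Parity must change: even → even — fails.
ΔS = 0: S: 1/2 → 1/2 — ok.
ΔL = 0, ±1 (not L=0↔0): L: 2 → 1, ΔL = -1 — ok.
ΔJ = 0, ±1 (not J=0↔0): J: 3/2 → 3/2, ΔJ = +0 — ok.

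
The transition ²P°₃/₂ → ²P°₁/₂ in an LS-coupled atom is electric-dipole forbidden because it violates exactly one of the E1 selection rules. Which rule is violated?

Reading off the term symbols: S 1/2→1/2, L 1→1, J 3/2→1/2, parity odd→odd.
Parity must change: odd → odd — ✗.
ΔS = 0: S: 1/2 → 1/2 — ✓.
ΔL = 0, ±1 (not L=0↔0): L: 1 → 1, ΔL = +0 — ✓.
ΔJ = 0, ±1 (not J=0↔0): J: 3/2 → 1/2, ΔJ = -1 — ✓.

parity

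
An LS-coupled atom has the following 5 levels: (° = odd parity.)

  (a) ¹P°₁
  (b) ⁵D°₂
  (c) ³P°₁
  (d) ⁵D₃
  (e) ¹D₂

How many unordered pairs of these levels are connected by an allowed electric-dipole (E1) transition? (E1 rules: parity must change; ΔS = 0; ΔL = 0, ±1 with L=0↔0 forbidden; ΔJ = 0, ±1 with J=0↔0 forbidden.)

(a)–(b): forbidden (parity, ΔS).
(a)–(c): forbidden (parity, ΔS).
(a)–(d): forbidden (ΔS, ΔJ).
(a)–(e): allowed.
(b)–(c): forbidden (parity, ΔS).
(b)–(d): allowed.
(b)–(e): forbidden (ΔS).
(c)–(d): forbidden (ΔS, ΔJ).
(c)–(e): forbidden (ΔS).
(d)–(e): forbidden (parity, ΔS).
Allowed pairs: 2 of 10.

2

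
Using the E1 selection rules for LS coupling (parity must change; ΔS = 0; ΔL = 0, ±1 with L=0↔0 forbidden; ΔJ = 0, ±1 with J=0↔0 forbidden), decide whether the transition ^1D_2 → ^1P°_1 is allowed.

Initial level: S=0, L=2, J=2, parity even. Final level: S=0, L=1, J=1, parity odd.
Parity must change: even → odd — ✓.
ΔS = 0: S: 0 → 0 — ✓.
ΔL = 0, ±1 (not L=0↔0): L: 2 → 1, ΔL = -1 — ✓.
ΔJ = 0, ±1 (not J=0↔0): J: 2 → 1, ΔJ = -1 — ✓.
All four E1 rules are satisfied.

allowed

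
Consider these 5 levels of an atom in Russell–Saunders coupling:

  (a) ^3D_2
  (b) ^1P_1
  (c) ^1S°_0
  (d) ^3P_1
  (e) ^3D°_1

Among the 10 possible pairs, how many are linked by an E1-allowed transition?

3

(a)–(b): forbidden (parity, ΔS).
(a)–(c): forbidden (ΔS, ΔL, ΔJ).
(a)–(d): forbidden (parity).
(a)–(e): allowed.
(b)–(c): allowed.
(b)–(d): forbidden (parity, ΔS).
(b)–(e): forbidden (ΔS).
(c)–(d): forbidden (ΔS).
(c)–(e): forbidden (parity, ΔS, ΔL).
(d)–(e): allowed.
Allowed pairs: 3 of 10.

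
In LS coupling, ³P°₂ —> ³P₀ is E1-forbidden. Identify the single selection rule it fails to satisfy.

the ΔJ = 0, ±1 rule

Reading off the term symbols: S 1→1, L 1→1, J 2→0, parity odd→even.
Parity must change: odd → even — satisfied.
ΔS = 0: S: 1 → 1 — satisfied.
ΔL = 0, ±1 (not L=0↔0): L: 1 → 1, ΔL = +0 — satisfied.
ΔJ = 0, ±1 (not J=0↔0): J: 2 → 0, ΔJ = -2 — violated.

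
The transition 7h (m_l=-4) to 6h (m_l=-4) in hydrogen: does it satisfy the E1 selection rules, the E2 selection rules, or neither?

E2

Δl = 5 − 5 = +0; l_i + l_f = 10.
Δm_l = +0.
E1 (Δl = ±1, |Δm_l| ≤ 1): not satisfied.
E2 (Δl = 0,±2, l_i+l_f ≥ 2, |Δm_l| ≤ 2): satisfied.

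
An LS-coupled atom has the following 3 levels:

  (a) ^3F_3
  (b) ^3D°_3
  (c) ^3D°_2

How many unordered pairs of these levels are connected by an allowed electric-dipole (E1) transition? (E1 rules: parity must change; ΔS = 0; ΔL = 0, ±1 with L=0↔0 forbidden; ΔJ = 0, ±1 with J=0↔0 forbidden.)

(a)–(b): allowed.
(a)–(c): allowed.
(b)–(c): forbidden (parity).
Allowed pairs: 2 of 3.

2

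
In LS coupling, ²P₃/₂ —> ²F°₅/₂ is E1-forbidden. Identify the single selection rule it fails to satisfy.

Initial level: S=1/2, L=1, J=3/2, parity even. Final level: S=1/2, L=3, J=5/2, parity odd.
Parity must change: even → odd — satisfied.
ΔS = 0: S: 1/2 → 1/2 — satisfied.
ΔL = 0, ±1 (not L=0↔0): L: 1 → 3, ΔL = +2 — violated.
ΔJ = 0, ±1 (not J=0↔0): J: 3/2 → 5/2, ΔJ = +1 — satisfied.

the ΔL = 0, ±1 rule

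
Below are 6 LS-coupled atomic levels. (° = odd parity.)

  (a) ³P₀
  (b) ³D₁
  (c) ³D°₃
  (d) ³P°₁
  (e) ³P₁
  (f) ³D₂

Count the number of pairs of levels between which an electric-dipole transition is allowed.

5

(a)–(b): forbidden (parity).
(a)–(c): forbidden (ΔJ).
(a)–(d): allowed.
(a)–(e): forbidden (parity).
(a)–(f): forbidden (parity, ΔJ).
(b)–(c): forbidden (ΔJ).
(b)–(d): allowed.
(b)–(e): forbidden (parity).
(b)–(f): forbidden (parity).
(c)–(d): forbidden (parity, ΔJ).
(c)–(e): forbidden (ΔJ).
(c)–(f): allowed.
(d)–(e): allowed.
(d)–(f): allowed.
(e)–(f): forbidden (parity).
Allowed pairs: 5 of 15.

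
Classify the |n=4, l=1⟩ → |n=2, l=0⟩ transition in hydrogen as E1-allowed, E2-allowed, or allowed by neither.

Δl = 0 − 1 = -1; l_i + l_f = 1.
E1 (Δl = ±1): satisfied.
E2 (Δl = 0,±2, l_i+l_f ≥ 2): not satisfied.

E1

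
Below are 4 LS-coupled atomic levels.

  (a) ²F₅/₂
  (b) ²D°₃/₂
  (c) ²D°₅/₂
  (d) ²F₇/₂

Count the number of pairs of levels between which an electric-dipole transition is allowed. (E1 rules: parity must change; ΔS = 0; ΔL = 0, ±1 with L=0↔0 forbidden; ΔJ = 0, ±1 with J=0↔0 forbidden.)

3

(a)–(b): allowed.
(a)–(c): allowed.
(a)–(d): forbidden (parity).
(b)–(c): forbidden (parity).
(b)–(d): forbidden (ΔJ).
(c)–(d): allowed.
Allowed pairs: 3 of 6.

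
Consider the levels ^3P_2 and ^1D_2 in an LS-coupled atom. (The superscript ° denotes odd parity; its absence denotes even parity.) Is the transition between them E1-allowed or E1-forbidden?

Reading off the term symbols: S 1→0, L 1→2, J 2→2, parity even→even.
ΔL = 0, ±1 (not L=0↔0): L: 1 → 2, ΔL = +1 — passes.
ΔS = 0: S: 1 → 0 — fails.
Parity must change: even → even — fails.
ΔJ = 0, ±1 (not J=0↔0): J: 2 → 2, ΔJ = +0 — passes.
Rule(s) violated: parity, ΔS.

forbidden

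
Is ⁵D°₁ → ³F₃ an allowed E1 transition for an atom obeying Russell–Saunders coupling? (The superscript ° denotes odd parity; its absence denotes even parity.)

forbidden

Initial level: S=2, L=2, J=1, parity odd. Final level: S=1, L=3, J=3, parity even.
Parity must change: odd → even — ok.
ΔJ = 0, ±1 (not J=0↔0): J: 1 → 3, ΔJ = +2 — fails.
ΔL = 0, ±1 (not L=0↔0): L: 2 → 3, ΔL = +1 — ok.
ΔS = 0: S: 2 → 1 — fails.
Rule(s) violated: ΔS, ΔJ.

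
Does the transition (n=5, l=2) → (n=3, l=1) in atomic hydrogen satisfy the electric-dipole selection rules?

l: 2 → 1 (Δl = -1). Δl = ±1 ✓.
All E1 selection rules are satisfied.

allowed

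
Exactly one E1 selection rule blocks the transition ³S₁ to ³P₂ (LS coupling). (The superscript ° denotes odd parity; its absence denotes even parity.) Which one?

Initial level: S=1, L=0, J=1, parity even. Final level: S=1, L=1, J=2, parity even.
Parity must change: even → even — fails.
ΔS = 0: S: 1 → 1 — ok.
ΔL = 0, ±1 (not L=0↔0): L: 0 → 1, ΔL = +1 — ok.
ΔJ = 0, ±1 (not J=0↔0): J: 1 → 2, ΔJ = +1 — ok.

parity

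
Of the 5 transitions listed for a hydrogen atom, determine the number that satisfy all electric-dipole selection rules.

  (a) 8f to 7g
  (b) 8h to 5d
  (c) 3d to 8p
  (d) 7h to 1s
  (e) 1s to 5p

(a) allowed
(b) forbidden — Δl = -3 (E1 requires Δl = ±1)
(c) allowed
(d) forbidden — Δl = -5 (E1 requires Δl = ±1)
(e) allowed
Total allowed: 3 of 5.

3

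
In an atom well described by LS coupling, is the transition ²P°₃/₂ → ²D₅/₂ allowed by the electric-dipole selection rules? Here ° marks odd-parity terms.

allowed

Reading off the term symbols: S 1/2→1/2, L 1→2, J 3/2→5/2, parity odd→even.
Parity must change: odd → even — ✓.
ΔS = 0: S: 1/2 → 1/2 — ✓.
ΔL = 0, ±1 (not L=0↔0): L: 1 → 2, ΔL = +1 — ✓.
ΔJ = 0, ±1 (not J=0↔0): J: 3/2 → 5/2, ΔJ = +1 — ✓.
All four E1 rules are satisfied.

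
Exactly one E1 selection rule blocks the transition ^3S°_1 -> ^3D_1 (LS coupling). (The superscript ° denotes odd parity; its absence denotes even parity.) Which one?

the ΔL = 0, ±1 rule

Initial level: S=1, L=0, J=1, parity odd. Final level: S=1, L=2, J=1, parity even.
Parity must change: odd → even — passes.
ΔS = 0: S: 1 → 1 — passes.
ΔL = 0, ±1 (not L=0↔0): L: 0 → 2, ΔL = +2 — fails.
ΔJ = 0, ±1 (not J=0↔0): J: 1 → 1, ΔJ = +0 — passes.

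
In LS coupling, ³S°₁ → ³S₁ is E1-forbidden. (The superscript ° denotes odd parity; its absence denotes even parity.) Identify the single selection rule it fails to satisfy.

Reading off the term symbols: S 1→1, L 0→0, J 1→1, parity odd→even.
ΔS = 0: S: 1 → 1 — ok.
ΔJ = 0, ±1 (not J=0↔0): J: 1 → 1, ΔJ = +0 — ok.
ΔL = 0, ±1 (not L=0↔0): L: 0 → 0, ΔL = +0 — fails.
Parity must change: odd → even — ok.

the L=0 ↔ L=0 exclusion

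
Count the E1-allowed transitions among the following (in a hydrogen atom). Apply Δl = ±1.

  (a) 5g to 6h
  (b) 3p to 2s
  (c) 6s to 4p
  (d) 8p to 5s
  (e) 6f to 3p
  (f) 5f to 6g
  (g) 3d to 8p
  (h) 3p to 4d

(a) allowed
(b) allowed
(c) allowed
(d) allowed
(e) forbidden — Δl = -2 (E1 requires Δl = ±1)
(f) allowed
(g) allowed
(h) allowed
Total allowed: 7 of 8.

7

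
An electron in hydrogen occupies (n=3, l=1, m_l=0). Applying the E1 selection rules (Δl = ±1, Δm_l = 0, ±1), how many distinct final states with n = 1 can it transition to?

1

E1 requires Δl = ±1, so l_f ∈ {0, 2}; with 0 ≤ l_f ≤ n_f−1 = 0, the allowed l_f values are {0}.
For l_f = 0: m_f ∈ {m_i−1, m_i, m_i+1} ∩ [−0, 0] = {0} → 1 state.
Total: 1.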